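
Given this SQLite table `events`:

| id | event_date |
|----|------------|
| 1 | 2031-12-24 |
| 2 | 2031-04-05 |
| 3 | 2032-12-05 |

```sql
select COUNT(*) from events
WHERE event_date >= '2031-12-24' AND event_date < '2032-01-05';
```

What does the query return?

Rows in [2031-12-24, 2032-01-05): 2031-12-24 → 1 row.

1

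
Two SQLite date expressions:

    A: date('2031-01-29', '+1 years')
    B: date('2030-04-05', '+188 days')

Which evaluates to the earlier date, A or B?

B

A = 2032-01-29.
B = 2030-10-10.
B is earlier.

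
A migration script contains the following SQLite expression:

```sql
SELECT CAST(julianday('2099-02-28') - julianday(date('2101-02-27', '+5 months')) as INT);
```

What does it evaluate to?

Adding +5 months to 2101-02-27 gives 2101-07-27.
0 days remain in February 2099 after the 28th (28 − 28).
Full months from March 2099 through June 2101 contribute their day counts.
Then 27 days into July 2101.
Total: 0 + 31 + 30 + 31 + 30 + 31 + 31 + 30 + 31 + 30 + 31 + 31 + 28 + 31 + 30 + 31 + 30 + 31 + 31 + 30 + 31 + 30 + 31 + 31 + 28 + 31 + 30 + 31 + 30 + 27 = 879.
The subtraction is earlier − later, so the result is −879 → -879.

-879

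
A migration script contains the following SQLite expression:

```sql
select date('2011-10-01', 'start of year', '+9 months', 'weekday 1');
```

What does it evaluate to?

`start of year` rewinds 2011-10-01 to 2011-01-01.
Adding +9 months to 2011-01-01 gives 2011-10-01.
`weekday 1` advances to the next Monday; 2011-10-01 is a Saturday, so it moves forward to 2011-10-03.

2011-10-03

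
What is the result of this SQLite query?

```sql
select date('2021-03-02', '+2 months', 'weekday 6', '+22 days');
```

2021-05-30

Adding +2 months to 2021-03-02 gives 2021-05-02.
`weekday 6` advances to the next Saturday; 2021-05-02 is a Sunday, so it moves forward to 2021-05-08.
Advancing 22 more days within May lands on 2021-05-30.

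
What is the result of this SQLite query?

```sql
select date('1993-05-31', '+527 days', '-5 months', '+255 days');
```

1995-02-19

Applying '+527 days' to 1993-05-31: counting 527 days forward gives 1994-11-09.
Adding -5 months to 1994-11-09 gives 1994-06-09.
Applying '+255 days' to 1994-06-09: counting 255 days forward gives 1995-02-19.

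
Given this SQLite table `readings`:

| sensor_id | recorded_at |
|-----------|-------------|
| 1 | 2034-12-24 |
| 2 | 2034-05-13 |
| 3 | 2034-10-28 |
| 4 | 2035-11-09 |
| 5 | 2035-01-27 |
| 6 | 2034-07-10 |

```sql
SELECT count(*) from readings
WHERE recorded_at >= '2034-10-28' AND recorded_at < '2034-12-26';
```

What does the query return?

Rows in [2034-10-28, 2034-12-26): 2034-12-24, 2034-10-28 → 2 rows.

2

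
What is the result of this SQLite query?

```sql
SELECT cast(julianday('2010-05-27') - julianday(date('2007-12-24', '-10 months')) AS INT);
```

1188

Adding -10 months to 2007-12-24 gives 2007-02-24.
4 days remain in February 2007 after the 24th (28 − 24).
Full months from March 2007 through April 2010 contribute their day counts.
Then 27 days into May 2010.
Total: 4 + 31 + 30 + 31 + 30 + 31 + 31 + 30 + 31 + 30 + 31 + 31 + 29 + 31 + 30 + 31 + 30 + 31 + 31 + 30 + 31 + 30 + 31 + 31 + 28 + 31 + 30 + 31 + 30 + 31 + 31 + 30 + 31 + 30 + 31 + 31 + 28 + 31 + 30 + 27 = 1188.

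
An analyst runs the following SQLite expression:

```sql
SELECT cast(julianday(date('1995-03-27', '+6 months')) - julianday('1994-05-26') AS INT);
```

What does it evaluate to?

Adding +6 months to 1995-03-27 gives 1995-09-27.
5 days remain in May 1994 after the 26th (31 − 26).
Full months from June 1994 through August 1995 contribute their day counts.
Then 27 days into September 1995.
Total: 5 + 30 + 31 + 31 + 30 + 31 + 30 + 31 + 31 + 28 + 31 + 30 + 31 + 30 + 31 + 31 + 27 = 489.

489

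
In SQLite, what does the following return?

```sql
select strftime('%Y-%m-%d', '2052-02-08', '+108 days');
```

2052-05-26

First apply '+108 days': 2052-02-08 → 2052-05-26.
`%Y-%m-%d` extracts the ISO date: 2052-05-26.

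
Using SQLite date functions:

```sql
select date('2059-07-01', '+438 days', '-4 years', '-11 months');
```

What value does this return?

Applying '+438 days' to 2059-07-01: counting 438 days forward gives 2060-09-11.
Adding -4 years to 2060-09-11 gives 2056-09-11.
Adding -11 months to 2056-09-11 gives 2055-10-11.

2055-10-11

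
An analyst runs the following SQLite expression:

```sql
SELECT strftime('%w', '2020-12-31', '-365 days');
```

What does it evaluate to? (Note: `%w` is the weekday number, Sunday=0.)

3

First apply '-365 days': 2020-12-31 → 2020-01-01.
2020-01-01 is a Wednesday; with Sunday=0 that is 3.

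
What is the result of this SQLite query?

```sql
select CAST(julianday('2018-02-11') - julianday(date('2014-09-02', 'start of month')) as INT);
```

1259

`start of month` rewinds 2014-09-02 to 2014-09-01.
29 days remain in September 2014 after the 1st (30 − 1).
Full months from October 2014 through January 2018 contribute their day counts.
Then 11 days into February 2018.
Total: 29 + 31 + 30 + 31 + 31 + 28 + 31 + 30 + 31 + 30 + 31 + 31 + 30 + 31 + 30 + 31 + 31 + 29 + 31 + 30 + 31 + 30 + 31 + 31 + 30 + 31 + 30 + 31 + 31 + 28 + 31 + 30 + 31 + 30 + 31 + 31 + 30 + 31 + 30 + 31 + 31 + 11 = 1259.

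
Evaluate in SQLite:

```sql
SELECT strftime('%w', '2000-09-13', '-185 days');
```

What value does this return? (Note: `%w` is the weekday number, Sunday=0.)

0

First apply '-185 days': 2000-09-13 → 2000-03-12.
2000-03-12 is a Sunday; with Sunday=0 that is 0.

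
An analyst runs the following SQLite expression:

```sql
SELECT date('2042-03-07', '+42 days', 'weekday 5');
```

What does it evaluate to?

2042-04-18

Applying '+42 days' to 2042-03-07: counting 42 days forward gives 2042-04-18.
`weekday 5` advances to the next Friday; 2042-04-18 is already a Friday, so it stays at 2042-04-18.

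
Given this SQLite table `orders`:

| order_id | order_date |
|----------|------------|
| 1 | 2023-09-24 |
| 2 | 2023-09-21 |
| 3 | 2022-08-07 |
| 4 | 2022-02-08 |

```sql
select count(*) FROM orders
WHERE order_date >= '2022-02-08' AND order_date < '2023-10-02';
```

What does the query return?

Rows in [2022-02-08, 2023-10-02): 2023-09-24, 2023-09-21, 2022-08-07, 2022-02-08 → 4 rows.

4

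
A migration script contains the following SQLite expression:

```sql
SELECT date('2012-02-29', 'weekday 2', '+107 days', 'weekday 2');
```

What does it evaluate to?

`weekday 2` advances to the next Tuesday; 2012-02-29 is a Wednesday, so it moves forward to 2012-03-06.
Applying '+107 days' to 2012-03-06: counting 107 days forward gives 2012-06-21.
`weekday 2` advances to the next Tuesday; 2012-06-21 is a Thursday, so it moves forward to 2012-06-26.

2012-06-26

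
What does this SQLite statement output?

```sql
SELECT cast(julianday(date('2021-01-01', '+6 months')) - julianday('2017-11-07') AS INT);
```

1332

Adding +6 months to 2021-01-01 gives 2021-07-01.
23 days remain in November 2017 after the 7th (30 − 7).
Full months from December 2017 through June 2021 contribute their day counts.
Then 1 day into July 2021.
Total: 23 + 31 + 31 + 28 + 31 + 30 + 31 + 30 + 31 + 31 + 30 + 31 + 30 + 31 + 31 + 28 + 31 + 30 + 31 + 30 + 31 + 31 + 30 + 31 + 30 + 31 + 31 + 29 + 31 + 30 + 31 + 30 + 31 + 31 + 30 + 31 + 30 + 31 + 31 + 28 + 31 + 30 + 31 + 30 + 1 = 1332.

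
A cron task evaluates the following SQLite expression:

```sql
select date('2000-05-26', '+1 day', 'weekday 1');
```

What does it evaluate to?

Advancing 1 more day within May lands on 2000-05-27.
`weekday 1` advances to the next Monday; 2000-05-27 is a Saturday, so it moves forward to 2000-05-29.

2000-05-29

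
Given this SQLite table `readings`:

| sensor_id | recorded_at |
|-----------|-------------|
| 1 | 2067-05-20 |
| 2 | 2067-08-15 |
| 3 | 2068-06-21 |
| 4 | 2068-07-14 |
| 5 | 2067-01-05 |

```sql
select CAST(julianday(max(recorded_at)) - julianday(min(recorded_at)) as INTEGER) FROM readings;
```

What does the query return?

556

MIN = 2067-01-05, MAX = 2068-07-14.
26 days remain in January 2067 after the 5th (31 − 5).
Full months from February 2067 through June 2068 contribute their day counts.
Then 14 days into July 2068.
Total: 26 + 28 + 31 + 30 + 31 + 30 + 31 + 31 + 30 + 31 + 30 + 31 + 31 + 29 + 31 + 30 + 31 + 30 + 14 = 556.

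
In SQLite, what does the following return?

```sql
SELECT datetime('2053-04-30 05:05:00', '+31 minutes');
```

2053-04-30 05:36:00

+31 minutes from 2053-04-30 05:05:00 is 2053-04-30 05:36:00.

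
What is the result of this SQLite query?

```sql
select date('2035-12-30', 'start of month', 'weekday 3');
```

`start of month` rewinds 2035-12-30 to 2035-12-01.
`weekday 3` advances to the next Wednesday; 2035-12-01 is a Saturday, so it moves forward to 2035-12-05.

2035-12-05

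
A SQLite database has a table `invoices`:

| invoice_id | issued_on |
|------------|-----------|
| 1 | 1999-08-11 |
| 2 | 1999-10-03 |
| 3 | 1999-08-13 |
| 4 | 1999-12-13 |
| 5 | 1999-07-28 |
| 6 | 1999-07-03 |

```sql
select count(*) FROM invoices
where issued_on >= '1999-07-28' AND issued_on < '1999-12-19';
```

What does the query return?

5

Rows in [1999-07-28, 1999-12-19): 1999-08-11, 1999-10-03, 1999-08-13, 1999-12-13, 1999-07-28 → 5 rows.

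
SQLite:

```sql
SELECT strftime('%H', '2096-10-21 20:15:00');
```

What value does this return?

`%H` extracts the 2-digit hour (00-23): 20.

20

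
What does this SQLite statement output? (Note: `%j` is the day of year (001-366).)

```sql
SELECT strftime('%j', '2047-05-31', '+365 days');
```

First apply '+365 days': 2047-05-31 → 2048-05-30.
Day-of-year for 2048-05-30: days since 2048-01-01 inclusive = 151, zero-padded to 151.

151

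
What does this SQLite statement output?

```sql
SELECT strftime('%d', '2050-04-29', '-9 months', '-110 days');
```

First apply '-9 months', '-110 days': 2050-04-29 → 2049-04-10.
`%d` extracts the 2-digit day of month: 10.

10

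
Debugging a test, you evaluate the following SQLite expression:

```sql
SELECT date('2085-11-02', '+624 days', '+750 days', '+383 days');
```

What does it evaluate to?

2090-08-25

Applying '+624 days' to 2085-11-02: counting 624 days forward gives 2087-07-19.
Applying '+750 days' to 2087-07-19: counting 750 days forward gives 2089-08-07.
Applying '+383 days' to 2089-08-07: counting 383 days forward gives 2090-08-25.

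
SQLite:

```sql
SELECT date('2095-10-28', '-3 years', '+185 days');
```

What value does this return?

2093-05-01

Adding -3 years to 2095-10-28 gives 2092-10-28.
Applying '+185 days' to 2092-10-28: counting 185 days forward gives 2093-05-01.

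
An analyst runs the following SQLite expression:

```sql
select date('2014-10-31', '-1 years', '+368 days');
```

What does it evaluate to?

Adding -1 year to 2014-10-31 gives 2013-10-31.
Applying '+368 days' to 2013-10-31: counting 368 days forward gives 2014-11-03.

2014-11-03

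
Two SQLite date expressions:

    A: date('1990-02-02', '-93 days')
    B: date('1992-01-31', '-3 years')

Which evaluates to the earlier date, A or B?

A = 1989-11-01.
B = 1989-01-31.
B is earlier.

B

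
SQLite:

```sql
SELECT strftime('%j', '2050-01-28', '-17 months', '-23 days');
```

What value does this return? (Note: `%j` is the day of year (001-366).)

218

First apply '-17 months', '-23 days': 2050-01-28 → 2048-08-05.
Day-of-year for 2048-08-05: days since 2048-01-01 inclusive = 218, zero-padded to 218.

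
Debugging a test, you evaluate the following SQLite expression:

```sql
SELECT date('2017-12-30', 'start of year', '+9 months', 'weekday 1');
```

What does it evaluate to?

`start of year` rewinds 2017-12-30 to 2017-01-01.
Adding +9 months to 2017-01-01 gives 2017-10-01.
`weekday 1` advances to the next Monday; 2017-10-01 is a Sunday, so it moves forward to 2017-10-02.

2017-10-02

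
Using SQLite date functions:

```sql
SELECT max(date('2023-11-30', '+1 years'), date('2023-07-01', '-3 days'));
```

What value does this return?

2024-11-30

date('2023-11-30', '+1 years') → 2024-11-30.
date('2023-07-01', '-3 days') → 2023-06-28.
Later of the two is 2024-11-30.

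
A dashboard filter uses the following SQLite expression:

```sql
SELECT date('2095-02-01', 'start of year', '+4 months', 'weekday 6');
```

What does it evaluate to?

2095-05-07

`start of year` rewinds 2095-02-01 to 2095-01-01.
Adding +4 months to 2095-01-01 gives 2095-05-01.
`weekday 6` advances to the next Saturday; 2095-05-01 is a Sunday, so it moves forward to 2095-05-07.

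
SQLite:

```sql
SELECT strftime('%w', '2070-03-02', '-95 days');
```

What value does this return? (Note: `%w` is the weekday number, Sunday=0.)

3

First apply '-95 days': 2070-03-02 → 2069-11-27.
2069-11-27 is a Wednesday; with Sunday=0 that is 3.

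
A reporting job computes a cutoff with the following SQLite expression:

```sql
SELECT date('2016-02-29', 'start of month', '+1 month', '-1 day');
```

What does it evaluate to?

2016-02-29

`start of month` rewinds 2016-02-29 to 2016-02-01.
Adding +1 month to 2016-02-01 gives 2016-03-01.
Going back 1 day from 2016-03-01 reaches 2016-02-29 (last day of February, 29 days).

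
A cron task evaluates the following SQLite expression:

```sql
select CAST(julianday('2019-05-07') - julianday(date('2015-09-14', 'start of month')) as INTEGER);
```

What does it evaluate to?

1344

`start of month` rewinds 2015-09-14 to 2015-09-01.
29 days remain in September 2015 after the 1st (30 − 1).
Full months from October 2015 through April 2019 contribute their day counts.
Then 7 days into May 2019.
Total: 29 + 31 + 30 + 31 + 31 + 29 + 31 + 30 + 31 + 30 + 31 + 31 + 30 + 31 + 30 + 31 + 31 + 28 + 31 + 30 + 31 + 30 + 31 + 31 + 30 + 31 + 30 + 31 + 31 + 28 + 31 + 30 + 31 + 30 + 31 + 31 + 30 + 31 + 30 + 31 + 31 + 28 + 31 + 30 + 7 = 1344.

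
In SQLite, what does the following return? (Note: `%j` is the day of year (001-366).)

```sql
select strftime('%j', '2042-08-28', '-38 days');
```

202

First apply '-38 days': 2042-08-28 → 2042-07-21.
Day-of-year for 2042-07-21: days since 2042-01-01 inclusive = 202, zero-padded to 202.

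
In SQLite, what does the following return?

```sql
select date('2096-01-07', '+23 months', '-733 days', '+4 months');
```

2096-04-05

Adding +23 months to 2096-01-07 gives 2097-12-07.
Applying '-733 days' to 2097-12-07: counting 733 days back gives 2095-12-05.
Adding +4 months to 2095-12-05 gives 2096-04-05.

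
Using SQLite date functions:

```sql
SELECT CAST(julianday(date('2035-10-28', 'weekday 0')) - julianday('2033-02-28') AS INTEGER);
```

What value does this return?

972

`weekday 0` advances to the next Sunday; 2035-10-28 is already a Sunday, so it stays at 2035-10-28.
0 days remain in February 2033 after the 28th (28 − 28).
Full months from March 2033 through September 2035 contribute their day counts.
Then 28 days into October 2035.
Total: 0 + 31 + 30 + 31 + 30 + 31 + 31 + 30 + 31 + 30 + 31 + 31 + 28 + 31 + 30 + 31 + 30 + 31 + 31 + 30 + 31 + 30 + 31 + 31 + 28 + 31 + 30 + 31 + 30 + 31 + 31 + 30 + 28 = 972.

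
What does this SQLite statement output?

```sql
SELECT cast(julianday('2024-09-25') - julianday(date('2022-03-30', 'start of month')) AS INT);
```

939

`start of month` rewinds 2022-03-30 to 2022-03-01.
30 days remain in March 2022 after the 1st (31 − 1).
Full months from April 2022 through August 2024 contribute their day counts.
Then 25 days into September 2024.
Total: 30 + 30 + 31 + 30 + 31 + 31 + 30 + 31 + 30 + 31 + 31 + 28 + 31 + 30 + 31 + 30 + 31 + 31 + 30 + 31 + 30 + 31 + 31 + 29 + 31 + 30 + 31 + 30 + 31 + 31 + 25 = 939.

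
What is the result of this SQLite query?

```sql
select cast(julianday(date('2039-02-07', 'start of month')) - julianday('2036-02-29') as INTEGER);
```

`start of month` rewinds 2039-02-07 to 2039-02-01.
0 days remain in February 2036 after the 29th (29 − 29).
Full months from March 2036 through January 2039 contribute their day counts.
Then 1 day into February 2039.
Total: 0 + 31 + 30 + 31 + 30 + 31 + 31 + 30 + 31 + 30 + 31 + 31 + 28 + 31 + 30 + 31 + 30 + 31 + 31 + 30 + 31 + 30 + 31 + 31 + 28 + 31 + 30 + 31 + 30 + 31 + 31 + 30 + 31 + 30 + 31 + 31 + 1 = 1068.

1068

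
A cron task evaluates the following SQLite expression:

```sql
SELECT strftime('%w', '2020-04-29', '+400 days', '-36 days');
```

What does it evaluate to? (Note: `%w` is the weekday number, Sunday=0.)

3

First apply '+400 days', '-36 days': 2020-04-29 → 2021-04-28.
2021-04-28 is a Wednesday; with Sunday=0 that is 3.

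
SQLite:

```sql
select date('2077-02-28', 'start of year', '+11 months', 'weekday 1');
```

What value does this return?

`start of year` rewinds 2077-02-28 to 2077-01-01.
Adding +11 months to 2077-01-01 gives 2077-12-01.
`weekday 1` advances to the next Monday; 2077-12-01 is a Wednesday, so it moves forward to 2077-12-06.

2077-12-06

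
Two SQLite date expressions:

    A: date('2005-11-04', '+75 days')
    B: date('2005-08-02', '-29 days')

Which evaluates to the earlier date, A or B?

A = 2006-01-18.
B = 2005-07-04.
B is earlier.

B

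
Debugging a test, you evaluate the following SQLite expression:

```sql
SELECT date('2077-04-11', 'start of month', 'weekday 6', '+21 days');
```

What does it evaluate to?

`start of month` rewinds 2077-04-11 to 2077-04-01.
`weekday 6` advances to the next Saturday; 2077-04-01 is a Thursday, so it moves forward to 2077-04-03.
Advancing 21 more days within April lands on 2077-04-24.

2077-04-24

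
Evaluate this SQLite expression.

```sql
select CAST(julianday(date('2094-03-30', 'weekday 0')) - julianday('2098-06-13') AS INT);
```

-1531

`weekday 0` advances to the next Sunday; 2094-03-30 is a Tuesday, so it moves forward to 2094-04-04.
26 days remain in April 2094 after the 4th (30 − 4).
Full months from May 2094 through May 2098 contribute their day counts.
Then 13 days into June 2098.
Total: 26 + 31 + 30 + 31 + 31 + 30 + 31 + 30 + 31 + 31 + 28 + 31 + 30 + 31 + 30 + 31 + 31 + 30 + 31 + 30 + 31 + 31 + 29 + 31 + 30 + 31 + 30 + 31 + 31 + 30 + 31 + 30 + 31 + 31 + 28 + 31 + 30 + 31 + 30 + 31 + 31 + 30 + 31 + 30 + 31 + 31 + 28 + 31 + 30 + 31 + 13 = 1531.
The subtraction is earlier − later, so the result is −1531 → -1531.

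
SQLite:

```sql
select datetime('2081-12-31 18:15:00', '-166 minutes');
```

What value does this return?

166 minutes = 2h 46m; -166 minutes from 2081-12-31 18:15:00 is 2081-12-31 15:29:00.

2081-12-31 15:29:00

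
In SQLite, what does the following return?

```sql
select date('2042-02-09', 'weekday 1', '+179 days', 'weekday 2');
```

2042-08-12

`weekday 1` advances to the next Monday; 2042-02-09 is a Sunday, so it moves forward to 2042-02-10.
Applying '+179 days' to 2042-02-10: counting 179 days forward gives 2042-08-08.
`weekday 2` advances to the next Tuesday; 2042-08-08 is a Friday, so it moves forward to 2042-08-12.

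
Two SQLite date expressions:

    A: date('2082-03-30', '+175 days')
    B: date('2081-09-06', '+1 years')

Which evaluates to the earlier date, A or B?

A = 2082-09-21.
B = 2082-09-06.
B is earlier.

B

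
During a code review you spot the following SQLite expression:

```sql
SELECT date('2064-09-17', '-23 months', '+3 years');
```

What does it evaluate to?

2065-10-17

Adding -23 months to 2064-09-17 gives 2062-10-17.
Adding +3 years to 2062-10-17 gives 2065-10-17.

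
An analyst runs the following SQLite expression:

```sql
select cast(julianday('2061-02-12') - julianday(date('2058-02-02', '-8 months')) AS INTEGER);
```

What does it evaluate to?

1351

Adding -8 months to 2058-02-02 gives 2057-06-02.
28 days remain in June 2057 after the 2nd (30 − 2).
Full months from July 2057 through January 2061 contribute their day counts.
Then 12 days into February 2061.
Total: 28 + 31 + 31 + 30 + 31 + 30 + 31 + 31 + 28 + 31 + 30 + 31 + 30 + 31 + 31 + 30 + 31 + 30 + 31 + 31 + 28 + 31 + 30 + 31 + 30 + 31 + 31 + 30 + 31 + 30 + 31 + 31 + 29 + 31 + 30 + 31 + 30 + 31 + 31 + 30 + 31 + 30 + 31 + 31 + 12 = 1351.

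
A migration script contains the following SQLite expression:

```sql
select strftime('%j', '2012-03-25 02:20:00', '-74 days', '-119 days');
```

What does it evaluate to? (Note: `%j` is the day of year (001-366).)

257

First apply '-74 days', '-119 days': 2012-03-25 02:20:00 → 2011-09-14 02:20:00.
Day-of-year for 2011-09-14: days since 2011-01-01 inclusive = 257, zero-padded to 257.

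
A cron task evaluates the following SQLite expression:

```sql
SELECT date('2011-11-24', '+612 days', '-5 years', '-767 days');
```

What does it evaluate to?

2006-06-22

Applying '+612 days' to 2011-11-24: counting 612 days forward gives 2013-07-28.
Adding -5 years to 2013-07-28 gives 2008-07-28.
Applying '-767 days' to 2008-07-28: counting 767 days back gives 2006-06-22.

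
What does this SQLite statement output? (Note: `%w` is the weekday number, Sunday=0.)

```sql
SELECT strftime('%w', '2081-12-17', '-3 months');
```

First apply '-3 months': 2081-12-17 → 2081-09-17.
2081-09-17 is a Wednesday; with Sunday=0 that is 3.

3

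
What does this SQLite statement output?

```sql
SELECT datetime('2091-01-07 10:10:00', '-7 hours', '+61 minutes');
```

2091-01-07 04:11:00

-7 hours from 2091-01-07 10:10:00 is 2091-01-07 03:10:00.
61 minutes = 1h 1m; +61 minutes from 2091-01-07 03:10:00 is 2091-01-07 04:11:00.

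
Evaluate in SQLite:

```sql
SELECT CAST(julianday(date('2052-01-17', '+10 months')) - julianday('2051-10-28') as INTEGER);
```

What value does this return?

386

Adding +10 months to 2052-01-17 gives 2052-11-17.
3 days remain in October 2051 after the 28th (31 − 28).
Full months from November 2051 through October 2052 contribute their day counts.
Then 17 days into November 2052.
Total: 3 + 30 + 31 + 31 + 29 + 31 + 30 + 31 + 30 + 31 + 31 + 30 + 31 + 17 = 386.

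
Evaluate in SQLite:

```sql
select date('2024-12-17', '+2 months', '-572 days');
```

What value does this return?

2023-07-26

Adding +2 months to 2024-12-17 gives 2025-02-17.
Applying '-572 days' to 2025-02-17: counting 572 days back gives 2023-07-26.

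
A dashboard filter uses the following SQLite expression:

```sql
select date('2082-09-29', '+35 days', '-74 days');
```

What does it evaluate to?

2082-08-21

September 2082 has 30 days; 1 remain after the 29th, so 2 days reach 2082-10-01.
October 2082 has 31 days; 30 remain after the 1st, so 31 days reach 2082-11-01.
Advancing 2 more days within November lands on 2082-11-03.
Applying '-74 days' to 2082-11-03: counting 74 days back gives 2082-08-21.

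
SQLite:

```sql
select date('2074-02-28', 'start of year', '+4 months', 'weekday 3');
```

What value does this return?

2074-05-02

`start of year` rewinds 2074-02-28 to 2074-01-01.
Adding +4 months to 2074-01-01 gives 2074-05-01.
`weekday 3` advances to the next Wednesday; 2074-05-01 is a Tuesday, so it moves forward to 2074-05-02.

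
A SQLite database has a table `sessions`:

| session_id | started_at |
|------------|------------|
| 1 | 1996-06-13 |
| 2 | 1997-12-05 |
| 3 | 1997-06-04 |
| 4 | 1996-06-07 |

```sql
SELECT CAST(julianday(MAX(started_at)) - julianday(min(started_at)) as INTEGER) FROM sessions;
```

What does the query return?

MIN = 1996-06-07, MAX = 1997-12-05.
23 days remain in June 1996 after the 7th (30 − 7).
Full months from July 1996 through November 1997 contribute their day counts.
Then 5 days into December 1997.
Total: 23 + 31 + 31 + 30 + 31 + 30 + 31 + 31 + 28 + 31 + 30 + 31 + 30 + 31 + 31 + 30 + 31 + 30 + 5 = 546.

546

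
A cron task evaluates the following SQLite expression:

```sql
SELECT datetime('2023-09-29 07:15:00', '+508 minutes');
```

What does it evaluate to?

2023-09-29 15:43:00

508 minutes = 8h 28m; +508 minutes from 2023-09-29 07:15:00 is 2023-09-29 15:43:00.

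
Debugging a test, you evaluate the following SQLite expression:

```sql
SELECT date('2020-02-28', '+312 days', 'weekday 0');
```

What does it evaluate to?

2021-01-10

Applying '+312 days' to 2020-02-28: counting 312 days forward gives 2021-01-05.
`weekday 0` advances to the next Sunday; 2021-01-05 is a Tuesday, so it moves forward to 2021-01-10.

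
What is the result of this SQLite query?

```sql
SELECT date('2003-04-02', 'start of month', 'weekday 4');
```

2003-04-03

`start of month` rewinds 2003-04-02 to 2003-04-01.
`weekday 4` advances to the next Thursday; 2003-04-01 is a Tuesday, so it moves forward to 2003-04-03.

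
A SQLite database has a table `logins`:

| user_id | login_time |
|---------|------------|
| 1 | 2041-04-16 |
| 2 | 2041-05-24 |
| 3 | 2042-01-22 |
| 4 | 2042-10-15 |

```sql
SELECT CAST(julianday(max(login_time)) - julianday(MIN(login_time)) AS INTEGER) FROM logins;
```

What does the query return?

MIN = 2041-04-16, MAX = 2042-10-15.
14 days remain in April 2041 after the 16th (30 − 16).
Full months from May 2041 through September 2042 contribute their day counts.
Then 15 days into October 2042.
Total: 14 + 31 + 30 + 31 + 31 + 30 + 31 + 30 + 31 + 31 + 28 + 31 + 30 + 31 + 30 + 31 + 31 + 30 + 15 = 547.

547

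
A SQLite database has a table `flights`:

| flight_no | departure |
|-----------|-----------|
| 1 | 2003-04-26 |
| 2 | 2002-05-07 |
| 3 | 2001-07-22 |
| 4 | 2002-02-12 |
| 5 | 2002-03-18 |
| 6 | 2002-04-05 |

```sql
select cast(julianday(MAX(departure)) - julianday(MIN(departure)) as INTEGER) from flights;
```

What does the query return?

MIN = 2001-07-22, MAX = 2003-04-26.
9 days remain in July 2001 after the 22nd (31 − 22).
Full months from August 2001 through March 2003 contribute their day counts.
Then 26 days into April 2003.
Total: 9 + 31 + 30 + 31 + 30 + 31 + 31 + 28 + 31 + 30 + 31 + 30 + 31 + 31 + 30 + 31 + 30 + 31 + 31 + 28 + 31 + 26 = 643.

643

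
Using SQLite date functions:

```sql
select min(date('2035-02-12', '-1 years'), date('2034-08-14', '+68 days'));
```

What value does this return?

date('2035-02-12', '-1 years') → 2034-02-12.
date('2034-08-14', '+68 days') → 2034-10-21.
Earlier of the two is 2034-02-12.

2034-02-12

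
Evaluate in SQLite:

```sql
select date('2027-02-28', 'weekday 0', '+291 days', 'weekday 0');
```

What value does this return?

`weekday 0` advances to the next Sunday; 2027-02-28 is already a Sunday, so it stays at 2027-02-28.
Applying '+291 days' to 2027-02-28: counting 291 days forward gives 2027-12-16.
`weekday 0` advances to the next Sunday; 2027-12-16 is a Thursday, so it moves forward to 2027-12-19.

2027-12-19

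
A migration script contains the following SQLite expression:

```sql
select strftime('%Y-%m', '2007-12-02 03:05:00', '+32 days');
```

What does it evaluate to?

2008-01

First apply '+32 days': 2007-12-02 03:05:00 → 2008-01-03 03:05:00.
`%Y-%m` extracts the year-month: 2008-01.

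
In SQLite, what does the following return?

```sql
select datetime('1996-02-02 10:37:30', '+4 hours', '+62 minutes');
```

+4 hours from 1996-02-02 10:37:30 is 1996-02-02 14:37:30.
62 minutes = 1h 2m; +62 minutes from 1996-02-02 14:37:30 is 1996-02-02 15:39:30.

1996-02-02 15:39:30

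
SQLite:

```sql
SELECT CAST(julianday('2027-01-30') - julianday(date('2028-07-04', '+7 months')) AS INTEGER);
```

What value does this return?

Adding +7 months to 2028-07-04 gives 2029-02-04.
1 day remains in January 2027 after the 30th (31 − 30).
Full months from February 2027 through January 2029 contribute their day counts.
Then 4 days into February 2029.
Total: 1 + 28 + 31 + 30 + 31 + 30 + 31 + 31 + 30 + 31 + 30 + 31 + 31 + 29 + 31 + 30 + 31 + 30 + 31 + 31 + 30 + 31 + 30 + 31 + 31 + 4 = 736.
The subtraction is earlier − later, so the result is −736 → -736.

-736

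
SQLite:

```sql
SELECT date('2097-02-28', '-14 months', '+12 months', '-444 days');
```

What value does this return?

2095-10-11

Adding -14 months to 2097-02-28 gives 2095-12-28.
Adding +12 months to 2095-12-28 gives 2096-12-28.
Applying '-444 days' to 2096-12-28: counting 444 days back gives 2095-10-11.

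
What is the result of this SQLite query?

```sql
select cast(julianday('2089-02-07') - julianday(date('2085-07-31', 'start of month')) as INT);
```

`start of month` rewinds 2085-07-31 to 2085-07-01.
30 days remain in July 2085 after the 1st (31 − 1).
Full months from August 2085 through January 2089 contribute their day counts.
Then 7 days into February 2089.
Total: 30 + 31 + 30 + 31 + 30 + 31 + 31 + 28 + 31 + 30 + 31 + 30 + 31 + 31 + 30 + 31 + 30 + 31 + 31 + 28 + 31 + 30 + 31 + 30 + 31 + 31 + 30 + 31 + 30 + 31 + 31 + 29 + 31 + 30 + 31 + 30 + 31 + 31 + 30 + 31 + 30 + 31 + 31 + 7 = 1317.

1317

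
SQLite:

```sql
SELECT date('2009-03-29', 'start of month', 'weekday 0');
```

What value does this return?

2009-03-01

`start of month` rewinds 2009-03-29 to 2009-03-01.
`weekday 0` advances to the next Sunday; 2009-03-01 is already a Sunday, so it stays at 2009-03-01.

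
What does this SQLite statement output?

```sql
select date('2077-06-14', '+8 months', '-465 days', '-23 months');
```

2074-12-06

Adding +8 months to 2077-06-14 gives 2078-02-14.
Applying '-465 days' to 2078-02-14: counting 465 days back gives 2076-11-06.
Adding -23 months to 2076-11-06 gives 2074-12-06.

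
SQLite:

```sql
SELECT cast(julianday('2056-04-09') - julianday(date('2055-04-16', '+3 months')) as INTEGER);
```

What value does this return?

Adding +3 months to 2055-04-16 gives 2055-07-16.
15 days remain in July 2055 after the 16th (31 − 16).
Full months from August 2055 through March 2056 contribute their day counts.
Then 9 days into April 2056.
Total: 15 + 31 + 30 + 31 + 30 + 31 + 31 + 29 + 31 + 9 = 268.

268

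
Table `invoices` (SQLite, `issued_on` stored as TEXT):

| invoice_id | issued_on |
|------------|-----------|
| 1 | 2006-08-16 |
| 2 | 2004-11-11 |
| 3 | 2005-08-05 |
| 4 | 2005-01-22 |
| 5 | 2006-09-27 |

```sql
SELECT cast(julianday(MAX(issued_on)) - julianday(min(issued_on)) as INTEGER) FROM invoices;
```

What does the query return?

MIN = 2004-11-11, MAX = 2006-09-27.
19 days remain in November 2004 after the 11th (30 − 11).
Full months from December 2004 through August 2006 contribute their day counts.
Then 27 days into September 2006.
Total: 19 + 31 + 31 + 28 + 31 + 30 + 31 + 30 + 31 + 31 + 30 + 31 + 30 + 31 + 31 + 28 + 31 + 30 + 31 + 30 + 31 + 31 + 27 = 685.

685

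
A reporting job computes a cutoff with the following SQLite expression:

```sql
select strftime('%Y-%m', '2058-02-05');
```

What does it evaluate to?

2058-02

`%Y-%m` extracts the year-month: 2058-02.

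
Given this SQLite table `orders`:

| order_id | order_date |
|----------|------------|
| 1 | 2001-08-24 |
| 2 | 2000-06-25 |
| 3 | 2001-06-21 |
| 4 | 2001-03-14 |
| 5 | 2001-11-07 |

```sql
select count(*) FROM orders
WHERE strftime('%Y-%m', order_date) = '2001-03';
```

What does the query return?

Rows with year-month 2001-03: 2001-03-14 → 1.

1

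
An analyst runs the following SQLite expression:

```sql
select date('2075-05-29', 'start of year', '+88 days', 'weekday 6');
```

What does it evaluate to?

2075-03-30

`start of year` rewinds 2075-05-29 to 2075-01-01.
Applying '+88 days' to 2075-01-01: counting 88 days forward gives 2075-03-30.
`weekday 6` advances to the next Saturday; 2075-03-30 is already a Saturday, so it stays at 2075-03-30.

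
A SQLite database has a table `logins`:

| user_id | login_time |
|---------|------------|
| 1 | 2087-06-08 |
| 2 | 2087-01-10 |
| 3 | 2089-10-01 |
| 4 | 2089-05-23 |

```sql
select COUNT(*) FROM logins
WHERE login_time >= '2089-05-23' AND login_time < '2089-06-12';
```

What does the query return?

Rows in [2089-05-23, 2089-06-12): 2089-05-23 → 1 row.

1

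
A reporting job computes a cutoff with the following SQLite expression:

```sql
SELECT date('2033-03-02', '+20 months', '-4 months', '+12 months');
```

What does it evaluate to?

Adding +20 months to 2033-03-02 gives 2034-11-02.
Adding -4 months to 2034-11-02 gives 2034-07-02.
Adding +12 months to 2034-07-02 gives 2035-07-02.

2035-07-02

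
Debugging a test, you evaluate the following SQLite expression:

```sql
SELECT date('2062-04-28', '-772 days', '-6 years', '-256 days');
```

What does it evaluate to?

Applying '-772 days' to 2062-04-28: counting 772 days back gives 2060-03-17.
Adding -6 years to 2060-03-17 gives 2054-03-17.
Applying '-256 days' to 2054-03-17: counting 256 days back gives 2053-07-04.

2053-07-04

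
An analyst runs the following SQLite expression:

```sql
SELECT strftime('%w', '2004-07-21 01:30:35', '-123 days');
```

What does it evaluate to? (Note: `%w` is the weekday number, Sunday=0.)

First apply '-123 days': 2004-07-21 01:30:35 → 2004-03-20 01:30:35.
2004-03-20 is a Saturday; with Sunday=0 that is 6.

6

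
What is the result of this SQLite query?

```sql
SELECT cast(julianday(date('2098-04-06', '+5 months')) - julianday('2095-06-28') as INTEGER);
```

1166

Adding +5 months to 2098-04-06 gives 2098-09-06.
2 days remain in June 2095 after the 28th (30 − 28).
Full months from July 2095 through August 2098 contribute their day counts.
Then 6 days into September 2098.
Total: 2 + 31 + 31 + 30 + 31 + 30 + 31 + 31 + 29 + 31 + 30 + 31 + 30 + 31 + 31 + 30 + 31 + 30 + 31 + 31 + 28 + 31 + 30 + 31 + 30 + 31 + 31 + 30 + 31 + 30 + 31 + 31 + 28 + 31 + 30 + 31 + 30 + 31 + 31 + 6 = 1166.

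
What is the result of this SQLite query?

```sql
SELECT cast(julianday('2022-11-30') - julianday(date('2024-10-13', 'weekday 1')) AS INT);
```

-684

`weekday 1` advances to the next Monday; 2024-10-13 is a Sunday, so it moves forward to 2024-10-14.
0 days remain in November 2022 after the 30th (30 − 30).
Full months from December 2022 through September 2024 contribute their day counts.
Then 14 days into October 2024.
Total: 0 + 31 + 31 + 28 + 31 + 30 + 31 + 30 + 31 + 31 + 30 + 31 + 30 + 31 + 31 + 29 + 31 + 30 + 31 + 30 + 31 + 31 + 30 + 14 = 684.
The subtraction is earlier − later, so the result is −684 → -684.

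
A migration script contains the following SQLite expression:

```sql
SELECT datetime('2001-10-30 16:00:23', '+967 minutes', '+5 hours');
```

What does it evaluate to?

967 minutes = 16h 7m; +967 minutes from 2001-10-30 16:00:23 is 2001-10-31 08:07:23 (crosses midnight).
+5 hours from 2001-10-31 08:07:23 is 2001-10-31 13:07:23.

2001-10-31 13:07:23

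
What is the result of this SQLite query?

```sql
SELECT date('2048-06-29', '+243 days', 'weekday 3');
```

2049-03-03

Applying '+243 days' to 2048-06-29: counting 243 days forward gives 2049-02-27.
`weekday 3` advances to the next Wednesday; 2049-02-27 is a Saturday, so it moves forward to 2049-03-03.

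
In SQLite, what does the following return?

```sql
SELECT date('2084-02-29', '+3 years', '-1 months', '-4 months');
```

2086-10-01

Adding +3 years to 2084-02-29 targets 2087-02-29, but 2087 is not a leap year, so SQLite normalizes to 2087-03-01.
Adding -1 month to 2087-03-01 gives 2087-02-01.
Adding -4 months to 2087-02-01 gives 2086-10-01.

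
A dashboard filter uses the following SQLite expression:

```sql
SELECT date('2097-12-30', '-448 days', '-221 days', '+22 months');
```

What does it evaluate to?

Applying '-448 days' to 2097-12-30: counting 448 days back gives 2096-10-08.
Applying '-221 days' to 2096-10-08: counting 221 days back gives 2096-03-01.
Adding +22 months to 2096-03-01 gives 2098-01-01.

2098-01-01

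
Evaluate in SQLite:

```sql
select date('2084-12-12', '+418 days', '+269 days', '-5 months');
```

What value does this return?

2086-05-30

Applying '+418 days' to 2084-12-12: counting 418 days forward gives 2086-02-03.
Applying '+269 days' to 2086-02-03: counting 269 days forward gives 2086-10-30.
Adding -5 months to 2086-10-30 gives 2086-05-30.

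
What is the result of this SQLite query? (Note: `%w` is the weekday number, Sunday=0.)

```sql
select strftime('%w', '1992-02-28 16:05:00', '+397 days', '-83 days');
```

4

First apply '+397 days', '-83 days': 1992-02-28 16:05:00 → 1993-01-07 16:05:00.
1993-01-07 is a Thursday; with Sunday=0 that is 4.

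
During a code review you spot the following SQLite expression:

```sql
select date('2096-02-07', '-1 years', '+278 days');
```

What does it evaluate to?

Adding -1 year to 2096-02-07 gives 2095-02-07.
Applying '+278 days' to 2095-02-07: counting 278 days forward gives 2095-11-12.

2095-11-12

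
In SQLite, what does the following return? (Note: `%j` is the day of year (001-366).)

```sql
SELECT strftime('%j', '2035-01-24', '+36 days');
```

060

First apply '+36 days': 2035-01-24 → 2035-03-01.
Day-of-year for 2035-03-01: days since 2035-01-01 inclusive = 60, zero-padded to 060.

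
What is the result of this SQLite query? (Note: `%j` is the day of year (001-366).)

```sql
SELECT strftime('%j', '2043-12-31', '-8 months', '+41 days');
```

162

First apply '-8 months', '+41 days': 2043-12-31 → 2043-06-11.
Day-of-year for 2043-06-11: days since 2043-01-01 inclusive = 162, zero-padded to 162.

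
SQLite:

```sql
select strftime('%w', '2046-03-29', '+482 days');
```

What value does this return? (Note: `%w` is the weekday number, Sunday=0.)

3

First apply '+482 days': 2046-03-29 → 2047-07-24.
2047-07-24 is a Wednesday; with Sunday=0 that is 3.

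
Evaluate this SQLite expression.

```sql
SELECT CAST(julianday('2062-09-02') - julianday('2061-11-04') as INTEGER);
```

302

26 days remain in November 2061 after the 4th (30 − 4).
Full months from December 2061 through August 2062 contribute their day counts.
Then 2 days into September 2062.
Total: 26 + 31 + 31 + 28 + 31 + 30 + 31 + 30 + 31 + 31 + 2 = 302.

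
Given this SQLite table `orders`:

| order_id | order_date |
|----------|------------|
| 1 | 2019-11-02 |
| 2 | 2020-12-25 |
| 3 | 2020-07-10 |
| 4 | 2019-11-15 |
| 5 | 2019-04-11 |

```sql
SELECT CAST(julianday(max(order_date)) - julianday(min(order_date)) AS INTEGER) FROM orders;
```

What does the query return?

624

MIN = 2019-04-11, MAX = 2020-12-25.
19 days remain in April 2019 after the 11th (30 − 11).
Full months from May 2019 through November 2020 contribute their day counts.
Then 25 days into December 2020.
Total: 19 + 31 + 30 + 31 + 31 + 30 + 31 + 30 + 31 + 31 + 29 + 31 + 30 + 31 + 30 + 31 + 31 + 30 + 31 + 30 + 25 = 624.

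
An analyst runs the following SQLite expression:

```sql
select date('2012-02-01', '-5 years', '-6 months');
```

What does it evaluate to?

Adding -5 years to 2012-02-01 gives 2007-02-01.
Adding -6 months to 2007-02-01 gives 2006-08-01.

2006-08-01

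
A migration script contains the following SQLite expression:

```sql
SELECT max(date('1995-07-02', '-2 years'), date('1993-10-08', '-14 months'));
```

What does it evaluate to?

date('1995-07-02', '-2 years') → 1993-07-02.
date('1993-10-08', '-14 months') → 1992-08-08.
Later of the two is 1993-07-02.

1993-07-02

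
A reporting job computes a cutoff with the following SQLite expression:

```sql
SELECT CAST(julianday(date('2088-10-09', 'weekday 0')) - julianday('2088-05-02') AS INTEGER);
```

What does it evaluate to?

`weekday 0` advances to the next Sunday; 2088-10-09 is a Saturday, so it moves forward to 2088-10-10.
29 days remain in May 2088 after the 2nd (31 − 2).
June 2088: 30 days.
July 2088: 31 days.
August 2088: 31 days.
September 2088: 30 days.
Then 10 days into October 2088.
Total: 29 + 30 + 31 + 31 + 30 + 10 = 161.

161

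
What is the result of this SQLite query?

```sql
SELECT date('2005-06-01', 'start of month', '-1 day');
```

2005-05-31

`start of month` rewinds 2005-06-01 to 2005-06-01.
Going back 1 day from 2005-06-01 reaches 2005-05-31 (last day of May, 31 days).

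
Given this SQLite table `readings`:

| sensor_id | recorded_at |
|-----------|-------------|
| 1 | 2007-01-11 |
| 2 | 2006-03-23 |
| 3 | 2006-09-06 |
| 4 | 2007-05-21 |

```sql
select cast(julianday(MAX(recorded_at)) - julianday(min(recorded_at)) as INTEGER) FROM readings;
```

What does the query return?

424

MIN = 2006-03-23, MAX = 2007-05-21.
8 days remain in March 2006 after the 23rd (31 − 23).
Full months from April 2006 through April 2007 contribute their day counts.
Then 21 days into May 2007.
Total: 8 + 30 + 31 + 30 + 31 + 31 + 30 + 31 + 30 + 31 + 31 + 28 + 31 + 30 + 21 = 424.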